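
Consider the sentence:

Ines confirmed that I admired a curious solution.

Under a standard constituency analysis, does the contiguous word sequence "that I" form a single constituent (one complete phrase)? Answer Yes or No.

No

The smallest constituent containing the whole sequence is the subordinate clause [SBAR that I admired a curious solution], but the sequence is only part of it — it straddles the boundary between complementizer "that" and clause "I admired a curious solution".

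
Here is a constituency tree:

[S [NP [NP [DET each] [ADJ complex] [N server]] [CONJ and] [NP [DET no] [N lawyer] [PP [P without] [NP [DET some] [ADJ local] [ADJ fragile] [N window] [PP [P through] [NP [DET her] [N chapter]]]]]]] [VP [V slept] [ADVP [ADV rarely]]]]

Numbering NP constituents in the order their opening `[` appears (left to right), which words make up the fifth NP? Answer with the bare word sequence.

her chapter

The NP opening brackets appear, in order, over: "each complex server and no lawyer without some local fragile window through her chapter"; "each complex server"; "no lawyer without some local fragile window through her chapter"; "some local fragile window through her chapter"; "her chapter". The fifth one spans "her chapter".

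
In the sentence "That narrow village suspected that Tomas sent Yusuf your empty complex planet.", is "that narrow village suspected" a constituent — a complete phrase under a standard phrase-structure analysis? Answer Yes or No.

The sequence begins inside the noun phrase "that narrow village" and ends inside the verb phrase "suspected that Tomas sent Yusuf your empty complex planet"; it crosses a phrase boundary, so no single node in the tree spans exactly those words.

No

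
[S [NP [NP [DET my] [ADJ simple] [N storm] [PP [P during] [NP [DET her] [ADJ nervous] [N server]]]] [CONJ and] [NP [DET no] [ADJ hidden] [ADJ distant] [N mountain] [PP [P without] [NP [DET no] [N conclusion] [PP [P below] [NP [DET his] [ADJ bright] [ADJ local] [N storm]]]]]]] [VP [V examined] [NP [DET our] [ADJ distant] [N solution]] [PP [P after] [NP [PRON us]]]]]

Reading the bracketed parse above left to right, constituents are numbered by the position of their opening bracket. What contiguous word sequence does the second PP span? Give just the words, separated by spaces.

without no conclusion below his bright local storm

The PP opening brackets appear, in order, over: "during her nervous server"; "without no conclusion below his bright local storm"; "below his bright local storm"; "after us". The second one spans "without no conclusion below his bright local storm".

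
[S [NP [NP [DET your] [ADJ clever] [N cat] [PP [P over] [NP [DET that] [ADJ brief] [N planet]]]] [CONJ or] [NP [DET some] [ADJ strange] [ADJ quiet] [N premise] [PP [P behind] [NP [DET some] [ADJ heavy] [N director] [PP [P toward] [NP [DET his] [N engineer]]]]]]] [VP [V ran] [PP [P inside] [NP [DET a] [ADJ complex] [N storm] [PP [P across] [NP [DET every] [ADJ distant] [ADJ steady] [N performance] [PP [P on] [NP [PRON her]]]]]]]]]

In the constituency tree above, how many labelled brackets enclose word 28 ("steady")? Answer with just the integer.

7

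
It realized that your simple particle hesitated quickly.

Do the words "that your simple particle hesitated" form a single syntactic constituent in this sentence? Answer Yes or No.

The smallest constituent containing the whole sequence is the subordinate clause [SBAR that your simple particle hesitated quickly], but the sequence is only part of it — it straddles the boundary between complementizer "that" and clause "your simple particle hesitated quickly".

No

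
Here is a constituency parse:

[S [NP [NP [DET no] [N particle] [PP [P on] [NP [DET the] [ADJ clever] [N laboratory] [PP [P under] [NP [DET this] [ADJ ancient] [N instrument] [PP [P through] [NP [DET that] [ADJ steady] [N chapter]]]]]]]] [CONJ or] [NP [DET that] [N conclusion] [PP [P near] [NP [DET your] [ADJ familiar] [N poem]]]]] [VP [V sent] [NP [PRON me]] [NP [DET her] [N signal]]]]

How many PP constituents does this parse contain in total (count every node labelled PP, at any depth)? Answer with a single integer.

Scanning left to right, an opening `[PP` appears at word positions 3, 7, 11, 18 — 4 in total.

4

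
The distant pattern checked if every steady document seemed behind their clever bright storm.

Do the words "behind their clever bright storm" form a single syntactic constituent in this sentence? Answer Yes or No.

Yes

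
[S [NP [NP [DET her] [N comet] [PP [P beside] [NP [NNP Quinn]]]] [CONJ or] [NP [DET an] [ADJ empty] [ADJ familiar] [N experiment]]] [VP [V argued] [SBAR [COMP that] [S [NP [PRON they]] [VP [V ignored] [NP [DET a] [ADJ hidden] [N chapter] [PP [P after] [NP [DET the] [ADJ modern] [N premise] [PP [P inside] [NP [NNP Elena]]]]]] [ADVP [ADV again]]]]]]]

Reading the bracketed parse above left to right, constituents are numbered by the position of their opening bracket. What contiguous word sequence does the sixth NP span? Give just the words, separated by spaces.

a hidden chapter after the modern premise inside Elena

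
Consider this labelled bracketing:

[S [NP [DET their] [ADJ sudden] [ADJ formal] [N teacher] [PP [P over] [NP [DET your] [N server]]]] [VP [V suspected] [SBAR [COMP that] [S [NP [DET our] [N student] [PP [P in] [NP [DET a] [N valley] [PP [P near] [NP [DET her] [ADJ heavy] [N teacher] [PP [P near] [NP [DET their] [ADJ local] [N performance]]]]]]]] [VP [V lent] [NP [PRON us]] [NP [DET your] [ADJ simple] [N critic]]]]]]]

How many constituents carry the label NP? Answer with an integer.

8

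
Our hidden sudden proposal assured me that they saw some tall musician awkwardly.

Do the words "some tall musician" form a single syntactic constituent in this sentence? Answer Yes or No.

Yes

"some tall musician" is exactly the noun phrase [NP some tall musician], a complete constituent.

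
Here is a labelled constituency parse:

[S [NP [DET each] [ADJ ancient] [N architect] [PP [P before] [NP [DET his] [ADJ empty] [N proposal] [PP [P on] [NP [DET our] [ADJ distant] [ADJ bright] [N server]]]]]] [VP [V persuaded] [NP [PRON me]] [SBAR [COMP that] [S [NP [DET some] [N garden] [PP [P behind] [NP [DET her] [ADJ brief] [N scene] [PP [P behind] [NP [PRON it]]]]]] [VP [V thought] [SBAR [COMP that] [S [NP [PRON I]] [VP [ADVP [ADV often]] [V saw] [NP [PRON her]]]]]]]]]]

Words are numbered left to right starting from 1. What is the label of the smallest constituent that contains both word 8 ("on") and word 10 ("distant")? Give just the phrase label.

PP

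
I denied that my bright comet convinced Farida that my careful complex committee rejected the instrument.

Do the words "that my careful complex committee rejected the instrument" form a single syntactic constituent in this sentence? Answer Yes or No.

"that my careful complex committee rejected the instrument" is exactly the subordinate clause [SBAR that my careful complex committee rejected the instrument], a complete constituent.

Yes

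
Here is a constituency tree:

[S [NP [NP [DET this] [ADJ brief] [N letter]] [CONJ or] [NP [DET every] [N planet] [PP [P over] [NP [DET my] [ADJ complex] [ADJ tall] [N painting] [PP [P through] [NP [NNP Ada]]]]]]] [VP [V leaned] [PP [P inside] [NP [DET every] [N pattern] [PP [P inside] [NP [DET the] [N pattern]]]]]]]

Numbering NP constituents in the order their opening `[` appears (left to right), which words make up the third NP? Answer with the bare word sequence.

Opening `[NP` markers occur at word positions 1, 1, 5, 8, 13, 16, 19; the third of these opens the constituent [NP every planet over my complex tall painting through Ada].

every planet over my complex tall painting through Ada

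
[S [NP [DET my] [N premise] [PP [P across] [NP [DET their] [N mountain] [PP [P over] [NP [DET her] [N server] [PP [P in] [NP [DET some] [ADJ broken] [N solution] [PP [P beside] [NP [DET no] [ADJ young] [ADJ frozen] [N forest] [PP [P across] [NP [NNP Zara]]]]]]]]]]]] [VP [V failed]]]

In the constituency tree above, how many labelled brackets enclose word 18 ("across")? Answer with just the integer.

12

Path from the root down to the word: S → NP → PP → NP → PP → NP → PP → NP → PP → NP → PP → P. That is 12 enclosing brackets.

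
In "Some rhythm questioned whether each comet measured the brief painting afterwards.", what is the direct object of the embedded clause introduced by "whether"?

"measured" heads the VP of the embedded clause introduced by "whether", and "the brief painting" is its direct object.

the brief painting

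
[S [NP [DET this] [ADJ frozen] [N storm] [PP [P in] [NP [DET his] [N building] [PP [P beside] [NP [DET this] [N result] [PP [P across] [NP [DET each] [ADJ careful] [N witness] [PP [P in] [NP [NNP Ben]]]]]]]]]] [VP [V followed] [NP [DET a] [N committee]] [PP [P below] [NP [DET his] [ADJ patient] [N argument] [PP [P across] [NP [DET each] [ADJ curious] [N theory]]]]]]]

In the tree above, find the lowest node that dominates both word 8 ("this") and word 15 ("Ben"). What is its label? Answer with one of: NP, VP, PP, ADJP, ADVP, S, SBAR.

NP

Word 8 lies under S → NP → PP → NP → PP → NP → DET; word 15 lies under S → NP → PP → NP → PP → NP → PP → NP → PP → NP → NNP. The lowest shared node is the NP.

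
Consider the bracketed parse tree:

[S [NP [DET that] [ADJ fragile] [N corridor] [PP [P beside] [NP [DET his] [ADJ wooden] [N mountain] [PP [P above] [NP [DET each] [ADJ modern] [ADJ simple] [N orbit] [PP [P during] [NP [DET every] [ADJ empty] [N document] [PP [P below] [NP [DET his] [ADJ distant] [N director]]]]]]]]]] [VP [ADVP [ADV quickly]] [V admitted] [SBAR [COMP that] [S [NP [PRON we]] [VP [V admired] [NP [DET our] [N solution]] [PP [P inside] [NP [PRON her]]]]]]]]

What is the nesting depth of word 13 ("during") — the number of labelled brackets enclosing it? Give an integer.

The word sits inside P, which is inside PP, inside NP, inside PP, inside NP, inside PP, inside NP, inside S — 8 brackets in all.

8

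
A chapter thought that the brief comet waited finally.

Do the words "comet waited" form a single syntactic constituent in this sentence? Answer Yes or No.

The smallest constituent containing the whole sequence is the clause [S the brief comet waited finally], but the sequence is only part of it — it straddles the boundary between noun phrase "the brief comet" and verb phrase "waited finally".

No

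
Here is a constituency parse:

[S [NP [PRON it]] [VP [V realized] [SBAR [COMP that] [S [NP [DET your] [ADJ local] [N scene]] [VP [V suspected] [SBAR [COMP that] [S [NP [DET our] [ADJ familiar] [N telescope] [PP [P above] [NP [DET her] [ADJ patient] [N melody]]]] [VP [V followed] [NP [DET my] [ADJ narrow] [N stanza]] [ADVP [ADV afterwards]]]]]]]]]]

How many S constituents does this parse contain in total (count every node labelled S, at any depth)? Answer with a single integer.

The S constituents are: [S it realized that your local scene suspected that our familiar telescope above her patient melody followed my narrow stanza afterwards]; [S your local scene suspected that our familiar telescope above her patient melody followed my narrow stanza afterwards]; [S our familiar telescope above her patient melody followed my narrow stanza afterwards]. Total: 3.

3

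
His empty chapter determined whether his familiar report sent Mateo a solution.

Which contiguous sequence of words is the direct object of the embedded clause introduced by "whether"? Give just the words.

Within the embedded clause introduced by "whether", the direct object of "sent" is "a solution".

a solution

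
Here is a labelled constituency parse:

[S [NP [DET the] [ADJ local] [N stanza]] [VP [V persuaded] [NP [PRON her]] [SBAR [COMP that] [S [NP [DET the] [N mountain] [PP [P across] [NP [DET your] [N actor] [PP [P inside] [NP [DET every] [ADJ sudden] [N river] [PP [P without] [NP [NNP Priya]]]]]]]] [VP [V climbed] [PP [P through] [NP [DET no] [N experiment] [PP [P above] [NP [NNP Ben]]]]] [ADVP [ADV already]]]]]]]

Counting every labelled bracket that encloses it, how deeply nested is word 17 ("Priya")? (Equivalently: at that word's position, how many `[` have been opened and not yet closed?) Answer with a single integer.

12

Path from the root down to the word: S → VP → SBAR → S → NP → PP → NP → PP → NP → PP → NP → NNP. That is 12 enclosing brackets.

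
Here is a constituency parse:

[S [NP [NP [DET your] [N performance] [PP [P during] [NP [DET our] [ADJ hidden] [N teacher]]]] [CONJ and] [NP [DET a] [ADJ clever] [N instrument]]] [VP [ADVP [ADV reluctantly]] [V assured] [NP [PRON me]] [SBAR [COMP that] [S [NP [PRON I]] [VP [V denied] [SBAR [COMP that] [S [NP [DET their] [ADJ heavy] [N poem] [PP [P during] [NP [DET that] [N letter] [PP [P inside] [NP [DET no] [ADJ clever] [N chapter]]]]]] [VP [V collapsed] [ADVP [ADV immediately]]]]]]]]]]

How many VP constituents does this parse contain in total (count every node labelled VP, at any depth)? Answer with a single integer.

3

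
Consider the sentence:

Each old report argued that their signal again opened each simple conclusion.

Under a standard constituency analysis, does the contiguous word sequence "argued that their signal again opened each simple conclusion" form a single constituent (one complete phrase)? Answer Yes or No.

The sequence corresponds to a single VP node — the verb phrase "argued that their signal again opened each simple conclusion".

Yes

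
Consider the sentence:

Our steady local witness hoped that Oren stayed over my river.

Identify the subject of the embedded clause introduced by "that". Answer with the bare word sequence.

The subject of the embedded clause introduced by "that" is the NP immediately before the verb "stayed": "Oren".

Oren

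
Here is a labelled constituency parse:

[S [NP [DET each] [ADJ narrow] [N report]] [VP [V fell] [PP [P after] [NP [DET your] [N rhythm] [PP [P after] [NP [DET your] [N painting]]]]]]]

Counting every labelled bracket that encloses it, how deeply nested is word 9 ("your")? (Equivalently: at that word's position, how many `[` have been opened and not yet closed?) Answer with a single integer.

Counting open brackets not yet closed at "your": [S [VP [PP [NP [PP [NP [DET = 7.

7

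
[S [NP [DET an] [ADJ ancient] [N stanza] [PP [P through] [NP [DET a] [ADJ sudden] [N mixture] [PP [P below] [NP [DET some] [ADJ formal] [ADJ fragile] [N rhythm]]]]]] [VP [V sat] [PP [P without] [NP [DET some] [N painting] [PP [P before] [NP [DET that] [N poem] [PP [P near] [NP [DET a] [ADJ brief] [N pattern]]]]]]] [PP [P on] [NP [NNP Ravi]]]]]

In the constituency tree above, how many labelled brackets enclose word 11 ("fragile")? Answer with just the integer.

7

Counting open brackets not yet closed at "fragile": [S [NP [PP [NP [PP [NP [ADJ = 7.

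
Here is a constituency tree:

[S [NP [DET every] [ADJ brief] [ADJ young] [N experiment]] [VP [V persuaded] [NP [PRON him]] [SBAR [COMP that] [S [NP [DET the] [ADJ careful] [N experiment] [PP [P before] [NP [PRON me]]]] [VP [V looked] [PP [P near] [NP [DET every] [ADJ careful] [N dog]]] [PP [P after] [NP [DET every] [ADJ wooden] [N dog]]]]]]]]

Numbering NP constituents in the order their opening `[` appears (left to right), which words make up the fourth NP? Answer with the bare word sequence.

me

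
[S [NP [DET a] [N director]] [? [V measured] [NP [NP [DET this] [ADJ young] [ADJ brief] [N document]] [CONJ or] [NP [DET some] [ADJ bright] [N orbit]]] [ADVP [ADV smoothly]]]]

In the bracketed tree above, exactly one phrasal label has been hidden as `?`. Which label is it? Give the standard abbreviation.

VP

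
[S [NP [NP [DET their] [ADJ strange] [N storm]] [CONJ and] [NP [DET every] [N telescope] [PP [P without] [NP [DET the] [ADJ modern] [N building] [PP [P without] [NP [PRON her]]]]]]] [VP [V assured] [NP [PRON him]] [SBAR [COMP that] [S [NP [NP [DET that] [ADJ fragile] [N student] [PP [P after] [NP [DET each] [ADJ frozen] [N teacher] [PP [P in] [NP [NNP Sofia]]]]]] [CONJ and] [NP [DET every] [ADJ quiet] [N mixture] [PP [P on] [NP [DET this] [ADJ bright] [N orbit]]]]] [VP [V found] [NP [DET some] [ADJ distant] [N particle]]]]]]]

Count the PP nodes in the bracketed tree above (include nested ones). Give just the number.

Listing each PP by its span: [PP without the modern building without her]; [PP without her]; [PP after each frozen teacher in Sofia]; [PP in Sofia]; [PP on this bright orbit] — that makes 5.

5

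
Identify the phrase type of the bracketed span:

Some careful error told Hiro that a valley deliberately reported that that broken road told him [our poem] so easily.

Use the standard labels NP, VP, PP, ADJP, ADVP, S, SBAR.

NP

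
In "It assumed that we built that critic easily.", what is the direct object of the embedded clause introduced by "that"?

"built" heads the VP of the embedded clause introduced by "that", and "that critic" is its direct object.

that critic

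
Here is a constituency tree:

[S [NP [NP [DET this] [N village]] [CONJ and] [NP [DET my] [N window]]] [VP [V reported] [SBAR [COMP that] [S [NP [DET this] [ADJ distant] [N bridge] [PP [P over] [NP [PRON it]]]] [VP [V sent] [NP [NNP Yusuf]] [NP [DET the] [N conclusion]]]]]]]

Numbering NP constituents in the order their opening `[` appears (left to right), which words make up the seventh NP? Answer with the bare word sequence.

the conclusion

In left-to-right order the NP constituents are "this village and my window"; "this village"; "my window"; "this distant bridge over it"; "it"; "Yusuf"; "the conclusion". Number 7 is "the conclusion".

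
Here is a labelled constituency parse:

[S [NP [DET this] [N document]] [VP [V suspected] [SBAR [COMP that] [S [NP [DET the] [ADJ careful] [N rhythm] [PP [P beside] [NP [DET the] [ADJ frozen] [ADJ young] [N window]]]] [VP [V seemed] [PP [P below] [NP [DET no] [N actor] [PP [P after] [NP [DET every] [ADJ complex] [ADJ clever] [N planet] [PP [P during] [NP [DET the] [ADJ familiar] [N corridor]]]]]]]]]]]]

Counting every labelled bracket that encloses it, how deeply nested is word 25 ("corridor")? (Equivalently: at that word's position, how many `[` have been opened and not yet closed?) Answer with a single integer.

Path from the root down to the word: S → VP → SBAR → S → VP → PP → NP → PP → NP → PP → NP → N. That is 12 enclosing brackets.

12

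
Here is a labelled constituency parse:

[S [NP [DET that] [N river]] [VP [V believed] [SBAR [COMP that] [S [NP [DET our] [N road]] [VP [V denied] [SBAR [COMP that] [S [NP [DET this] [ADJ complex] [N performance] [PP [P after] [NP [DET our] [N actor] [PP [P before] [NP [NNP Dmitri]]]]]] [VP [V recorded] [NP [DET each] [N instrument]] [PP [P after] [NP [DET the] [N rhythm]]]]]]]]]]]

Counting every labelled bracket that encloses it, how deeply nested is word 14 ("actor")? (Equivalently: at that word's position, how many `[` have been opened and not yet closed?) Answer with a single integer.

11

The word sits inside N, which is inside NP, inside PP, inside NP, inside S, inside SBAR, inside VP, inside S, inside SBAR, inside VP, inside S — 11 brackets in all.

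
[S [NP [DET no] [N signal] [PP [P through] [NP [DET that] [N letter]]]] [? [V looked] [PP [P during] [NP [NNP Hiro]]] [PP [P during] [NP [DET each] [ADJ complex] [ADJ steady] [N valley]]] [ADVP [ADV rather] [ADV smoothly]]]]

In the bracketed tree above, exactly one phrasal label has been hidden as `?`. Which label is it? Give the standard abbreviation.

VP

A constituent whose immediate children are V 'looked', PP, PP, ADVP is a verb phrase: VP.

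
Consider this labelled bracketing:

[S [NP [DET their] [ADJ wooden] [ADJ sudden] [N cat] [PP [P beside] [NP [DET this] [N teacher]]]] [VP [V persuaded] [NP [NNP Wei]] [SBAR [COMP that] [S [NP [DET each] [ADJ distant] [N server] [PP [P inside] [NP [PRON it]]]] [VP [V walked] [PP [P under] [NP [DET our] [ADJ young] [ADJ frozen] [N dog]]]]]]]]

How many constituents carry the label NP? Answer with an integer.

6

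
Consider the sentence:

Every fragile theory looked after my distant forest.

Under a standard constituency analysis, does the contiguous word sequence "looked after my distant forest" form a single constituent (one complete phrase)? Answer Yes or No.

Yes

The sequence corresponds to a single VP node — the verb phrase "looked after my distant forest".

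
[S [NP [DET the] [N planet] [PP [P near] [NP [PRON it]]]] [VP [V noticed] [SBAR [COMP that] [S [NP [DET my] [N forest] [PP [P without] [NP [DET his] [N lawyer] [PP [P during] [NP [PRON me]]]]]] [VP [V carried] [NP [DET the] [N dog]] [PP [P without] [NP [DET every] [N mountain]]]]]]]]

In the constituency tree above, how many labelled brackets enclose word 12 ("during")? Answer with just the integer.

Counting open brackets not yet closed at "during": [S [VP [SBAR [S [NP [PP [NP [PP [P = 9.

9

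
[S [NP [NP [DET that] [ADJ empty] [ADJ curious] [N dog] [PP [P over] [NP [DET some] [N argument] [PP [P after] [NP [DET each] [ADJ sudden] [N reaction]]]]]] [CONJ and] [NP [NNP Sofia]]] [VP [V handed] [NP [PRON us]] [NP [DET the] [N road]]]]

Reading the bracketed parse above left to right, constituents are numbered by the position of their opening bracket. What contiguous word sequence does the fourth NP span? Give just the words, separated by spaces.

each sudden reaction

Opening `[NP` markers occur at word positions 1, 1, 6, 9, 13, 15, 16; the fourth of these opens the constituent [NP each sudden reaction].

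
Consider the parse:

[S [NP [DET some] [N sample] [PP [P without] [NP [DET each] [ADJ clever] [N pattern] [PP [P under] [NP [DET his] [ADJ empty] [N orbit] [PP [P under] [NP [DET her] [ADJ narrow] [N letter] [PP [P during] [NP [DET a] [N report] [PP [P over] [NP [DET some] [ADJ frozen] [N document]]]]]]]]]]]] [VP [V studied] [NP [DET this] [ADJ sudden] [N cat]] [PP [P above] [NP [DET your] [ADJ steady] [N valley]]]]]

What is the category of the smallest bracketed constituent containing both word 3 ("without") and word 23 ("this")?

S

Both words fall inside [S some sample without each clever pattern under his empty orbit under her narrow letter during a report over some frozen document studied this sudden cat above your steady valley] (words 1–29), and no smaller constituent contains them both. Label: S.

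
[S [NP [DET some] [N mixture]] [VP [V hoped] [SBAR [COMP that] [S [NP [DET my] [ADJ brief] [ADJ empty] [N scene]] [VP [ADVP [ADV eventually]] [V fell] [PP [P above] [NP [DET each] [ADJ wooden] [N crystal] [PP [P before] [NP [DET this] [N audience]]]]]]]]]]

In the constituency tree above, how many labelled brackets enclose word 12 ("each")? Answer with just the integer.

The word sits inside DET, which is inside NP, inside PP, inside VP, inside S, inside SBAR, inside VP, inside S — 8 brackets in all.

8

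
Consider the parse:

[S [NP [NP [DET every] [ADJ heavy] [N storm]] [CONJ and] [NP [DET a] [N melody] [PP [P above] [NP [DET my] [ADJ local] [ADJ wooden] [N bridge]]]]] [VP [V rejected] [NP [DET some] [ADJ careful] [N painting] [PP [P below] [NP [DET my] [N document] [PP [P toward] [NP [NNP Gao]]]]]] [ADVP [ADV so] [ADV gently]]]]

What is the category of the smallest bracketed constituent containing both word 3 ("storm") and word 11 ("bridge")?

NP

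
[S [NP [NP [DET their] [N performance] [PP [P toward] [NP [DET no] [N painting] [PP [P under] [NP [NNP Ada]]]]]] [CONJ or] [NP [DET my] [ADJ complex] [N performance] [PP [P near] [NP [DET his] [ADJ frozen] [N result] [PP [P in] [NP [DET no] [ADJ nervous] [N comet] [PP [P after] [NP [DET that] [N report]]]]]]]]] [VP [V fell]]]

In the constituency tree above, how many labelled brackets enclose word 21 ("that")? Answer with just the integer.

10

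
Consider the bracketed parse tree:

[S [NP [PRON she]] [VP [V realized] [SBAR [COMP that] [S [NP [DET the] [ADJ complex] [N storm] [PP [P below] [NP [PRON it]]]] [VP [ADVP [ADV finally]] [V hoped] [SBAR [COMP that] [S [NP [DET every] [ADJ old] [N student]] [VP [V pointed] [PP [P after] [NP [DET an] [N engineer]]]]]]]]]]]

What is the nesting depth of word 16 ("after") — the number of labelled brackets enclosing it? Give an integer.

Counting open brackets not yet closed at "after": [S [VP [SBAR [S [VP [SBAR [S [VP [PP [P = 10.

10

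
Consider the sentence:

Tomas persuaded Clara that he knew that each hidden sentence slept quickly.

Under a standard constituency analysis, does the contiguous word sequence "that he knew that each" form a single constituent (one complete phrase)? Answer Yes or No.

No

The sequence begins inside the complementizer "that" and ends inside the clause "he knew that each hidden sentence slept quickly"; it crosses a phrase boundary, so no single node in the tree spans exactly those words.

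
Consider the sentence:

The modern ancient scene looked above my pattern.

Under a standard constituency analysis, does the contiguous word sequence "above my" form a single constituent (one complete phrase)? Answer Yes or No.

The smallest constituent containing the whole sequence is the prepositional phrase [PP above my pattern], but the sequence is only part of it — it straddles the boundary between preposition "above" and noun phrase "my pattern".

No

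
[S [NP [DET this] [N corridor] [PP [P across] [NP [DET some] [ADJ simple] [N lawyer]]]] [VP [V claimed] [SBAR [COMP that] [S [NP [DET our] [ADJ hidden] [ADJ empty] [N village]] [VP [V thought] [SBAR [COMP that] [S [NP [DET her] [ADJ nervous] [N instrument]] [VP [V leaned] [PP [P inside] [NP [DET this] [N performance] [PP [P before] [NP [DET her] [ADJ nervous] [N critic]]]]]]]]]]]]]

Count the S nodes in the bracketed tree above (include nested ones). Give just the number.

Scanning left to right, an opening `[S` appears at word positions 1, 9, 15 — 3 in total.

3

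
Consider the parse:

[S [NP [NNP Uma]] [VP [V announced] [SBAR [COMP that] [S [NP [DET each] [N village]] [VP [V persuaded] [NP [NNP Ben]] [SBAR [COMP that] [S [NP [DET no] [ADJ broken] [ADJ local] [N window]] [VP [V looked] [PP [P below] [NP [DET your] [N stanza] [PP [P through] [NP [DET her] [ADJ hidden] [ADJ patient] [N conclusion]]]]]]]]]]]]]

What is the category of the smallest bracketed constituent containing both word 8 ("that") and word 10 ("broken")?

SBAR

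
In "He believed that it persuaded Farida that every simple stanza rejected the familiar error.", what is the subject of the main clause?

In the main clause the verb is "believed"; the NP preceding it, "he", is the subject.

he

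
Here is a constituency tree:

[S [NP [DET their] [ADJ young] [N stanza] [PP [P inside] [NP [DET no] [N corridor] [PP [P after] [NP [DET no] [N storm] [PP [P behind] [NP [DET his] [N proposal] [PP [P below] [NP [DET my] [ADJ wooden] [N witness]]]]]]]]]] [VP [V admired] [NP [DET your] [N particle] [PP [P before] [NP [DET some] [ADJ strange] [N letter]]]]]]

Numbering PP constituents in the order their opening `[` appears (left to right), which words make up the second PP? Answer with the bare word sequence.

after no storm behind his proposal below my wooden witness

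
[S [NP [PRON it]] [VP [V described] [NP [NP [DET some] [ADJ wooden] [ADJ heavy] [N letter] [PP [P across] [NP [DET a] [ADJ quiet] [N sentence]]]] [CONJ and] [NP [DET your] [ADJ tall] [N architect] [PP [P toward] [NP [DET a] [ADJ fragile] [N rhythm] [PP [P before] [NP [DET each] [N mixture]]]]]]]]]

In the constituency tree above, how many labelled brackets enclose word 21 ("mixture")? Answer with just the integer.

9

Path from the root down to the word: S → VP → NP → NP → PP → NP → PP → NP → N. That is 9 enclosing brackets.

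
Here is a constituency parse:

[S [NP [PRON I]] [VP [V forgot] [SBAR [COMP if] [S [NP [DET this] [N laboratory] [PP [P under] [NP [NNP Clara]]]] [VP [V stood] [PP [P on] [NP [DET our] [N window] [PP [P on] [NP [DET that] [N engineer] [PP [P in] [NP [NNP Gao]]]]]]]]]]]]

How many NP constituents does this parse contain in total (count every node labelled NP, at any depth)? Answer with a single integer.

6

The NP constituents are: [NP I]; [NP this laboratory under Clara]; [NP Clara]; [NP our window on that engineer in Gao]; [NP that engineer in Gao]; [NP Gao]. Total: 6.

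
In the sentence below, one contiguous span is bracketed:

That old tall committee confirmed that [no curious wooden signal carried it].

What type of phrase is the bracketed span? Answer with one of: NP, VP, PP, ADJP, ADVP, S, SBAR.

The span is built around the head "carried" — a clause (S).

S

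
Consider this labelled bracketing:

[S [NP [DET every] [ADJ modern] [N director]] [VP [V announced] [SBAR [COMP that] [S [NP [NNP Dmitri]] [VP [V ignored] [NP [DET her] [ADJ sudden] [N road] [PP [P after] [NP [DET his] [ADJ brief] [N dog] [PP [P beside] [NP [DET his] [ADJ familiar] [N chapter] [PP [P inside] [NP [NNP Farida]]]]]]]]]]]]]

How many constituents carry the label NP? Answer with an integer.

Listing each NP by its span: [NP every modern director]; [NP Dmitri]; [NP her sudden road after his brief dog beside his familiar chapter inside Farida]; [NP his brief dog beside his familiar chapter inside Farida]; [NP his familiar chapter inside Farida]; [NP Farida] — that makes 6.

6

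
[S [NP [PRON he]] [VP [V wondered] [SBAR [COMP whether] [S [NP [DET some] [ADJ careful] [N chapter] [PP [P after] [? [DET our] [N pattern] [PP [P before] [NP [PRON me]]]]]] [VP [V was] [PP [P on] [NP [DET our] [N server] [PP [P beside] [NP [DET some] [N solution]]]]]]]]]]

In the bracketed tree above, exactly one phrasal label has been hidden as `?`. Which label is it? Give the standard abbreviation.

The `?` node immediately contains: DET 'our', N 'pattern', PP. That is the internal structure of a noun phrase, so the label is NP.

NP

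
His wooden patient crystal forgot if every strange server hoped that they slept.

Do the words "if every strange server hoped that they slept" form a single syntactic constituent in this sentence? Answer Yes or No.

Yes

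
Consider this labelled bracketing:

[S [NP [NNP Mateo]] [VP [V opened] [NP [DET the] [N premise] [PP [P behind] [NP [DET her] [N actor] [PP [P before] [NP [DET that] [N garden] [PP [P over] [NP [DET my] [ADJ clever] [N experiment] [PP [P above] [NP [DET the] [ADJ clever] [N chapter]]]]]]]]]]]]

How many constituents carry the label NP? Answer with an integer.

6

The NP constituents are: [NP Mateo]; [NP the premise behind her actor before that garden over my clever experiment above the clever chapter]; [NP her actor before that garden over my clever experiment above the clever chapter]; [NP that garden over my clever experiment above the clever chapter]; [NP my clever experiment above the clever chapter]; [NP the clever chapter]. Total: 6.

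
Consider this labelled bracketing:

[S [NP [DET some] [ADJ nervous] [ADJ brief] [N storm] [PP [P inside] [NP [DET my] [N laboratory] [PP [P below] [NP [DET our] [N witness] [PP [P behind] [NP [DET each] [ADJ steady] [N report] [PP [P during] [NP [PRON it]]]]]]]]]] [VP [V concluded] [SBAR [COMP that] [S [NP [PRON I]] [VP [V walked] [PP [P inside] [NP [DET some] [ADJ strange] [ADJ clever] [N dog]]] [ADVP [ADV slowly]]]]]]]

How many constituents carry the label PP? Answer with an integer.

Scanning left to right, an opening `[PP` appears at word positions 5, 8, 11, 15, 21 — 5 in total.

5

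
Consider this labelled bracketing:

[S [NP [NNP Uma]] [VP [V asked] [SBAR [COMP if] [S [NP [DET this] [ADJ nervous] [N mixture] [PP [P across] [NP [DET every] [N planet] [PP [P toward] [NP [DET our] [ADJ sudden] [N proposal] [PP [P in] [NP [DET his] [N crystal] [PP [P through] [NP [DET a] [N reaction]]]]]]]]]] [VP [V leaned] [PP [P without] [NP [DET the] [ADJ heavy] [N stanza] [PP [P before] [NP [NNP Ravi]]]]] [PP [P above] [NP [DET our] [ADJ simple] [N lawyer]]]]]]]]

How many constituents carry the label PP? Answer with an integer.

Scanning left to right, an opening `[PP` appears at word positions 7, 10, 14, 17, 21, 25, 27 — 7 in total.

7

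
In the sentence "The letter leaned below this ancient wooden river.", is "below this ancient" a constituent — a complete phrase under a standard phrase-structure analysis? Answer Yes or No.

The smallest constituent containing the whole sequence is the prepositional phrase [PP below this ancient wooden river], but the sequence is only part of it — it straddles the boundary between preposition "below" and noun phrase "this ancient wooden river".

No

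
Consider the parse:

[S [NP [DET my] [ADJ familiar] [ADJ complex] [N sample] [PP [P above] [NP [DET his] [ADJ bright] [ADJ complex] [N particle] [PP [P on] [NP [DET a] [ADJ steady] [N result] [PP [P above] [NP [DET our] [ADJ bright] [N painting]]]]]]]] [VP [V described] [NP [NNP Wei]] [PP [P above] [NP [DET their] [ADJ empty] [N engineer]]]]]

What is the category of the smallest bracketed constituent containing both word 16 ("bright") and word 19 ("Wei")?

S

Both words fall inside [S my familiar complex sample above his bright complex particle on a steady result above our bright painting described Wei above their empty engineer] (words 1–23), and no smaller constituent contains them both. Label: S.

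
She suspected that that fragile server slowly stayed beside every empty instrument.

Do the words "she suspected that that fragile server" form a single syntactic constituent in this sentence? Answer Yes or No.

No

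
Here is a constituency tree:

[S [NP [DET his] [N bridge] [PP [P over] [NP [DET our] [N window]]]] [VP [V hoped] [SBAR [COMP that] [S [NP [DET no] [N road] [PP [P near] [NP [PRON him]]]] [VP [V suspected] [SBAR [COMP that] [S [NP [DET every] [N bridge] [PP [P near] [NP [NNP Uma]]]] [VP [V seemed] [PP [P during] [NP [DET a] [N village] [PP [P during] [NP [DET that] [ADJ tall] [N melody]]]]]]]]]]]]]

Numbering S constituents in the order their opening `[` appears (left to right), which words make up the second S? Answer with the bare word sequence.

no road near him suspected that every bridge near Uma seemed during a village during that tall melody

Opening `[S` markers occur at word positions 1, 8, 14; the second of these opens the constituent [S no road near him suspected that every bridge near Uma seemed during a village during that tall melody].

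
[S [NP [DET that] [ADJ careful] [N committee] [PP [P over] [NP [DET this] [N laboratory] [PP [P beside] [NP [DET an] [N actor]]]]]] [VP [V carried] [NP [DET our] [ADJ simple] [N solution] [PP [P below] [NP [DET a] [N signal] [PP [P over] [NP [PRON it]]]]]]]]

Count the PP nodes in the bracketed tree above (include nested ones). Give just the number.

4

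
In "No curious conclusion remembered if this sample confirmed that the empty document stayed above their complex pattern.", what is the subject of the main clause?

no curious conclusion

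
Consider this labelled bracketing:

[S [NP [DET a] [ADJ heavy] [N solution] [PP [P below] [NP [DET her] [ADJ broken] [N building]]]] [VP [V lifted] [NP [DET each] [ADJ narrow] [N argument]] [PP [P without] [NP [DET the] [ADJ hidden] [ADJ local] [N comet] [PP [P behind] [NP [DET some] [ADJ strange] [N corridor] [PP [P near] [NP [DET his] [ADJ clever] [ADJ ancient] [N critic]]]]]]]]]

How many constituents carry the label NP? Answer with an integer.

6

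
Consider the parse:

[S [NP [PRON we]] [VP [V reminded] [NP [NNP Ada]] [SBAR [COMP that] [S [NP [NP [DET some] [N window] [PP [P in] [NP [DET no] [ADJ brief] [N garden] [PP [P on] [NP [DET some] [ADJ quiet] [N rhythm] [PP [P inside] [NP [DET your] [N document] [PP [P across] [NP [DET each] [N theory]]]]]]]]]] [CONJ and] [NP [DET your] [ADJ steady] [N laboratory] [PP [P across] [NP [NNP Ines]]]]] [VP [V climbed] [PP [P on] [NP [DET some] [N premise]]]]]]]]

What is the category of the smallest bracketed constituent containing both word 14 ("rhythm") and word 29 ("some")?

S

Both words fall inside [S some window in no brief garden on some quiet rhythm inside your document across each theory and your steady laboratory across Ines climbed on some premise] (words 5–30), and no smaller constituent contains them both. Label: S.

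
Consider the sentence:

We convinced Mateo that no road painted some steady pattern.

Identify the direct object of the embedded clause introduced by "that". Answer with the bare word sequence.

some steady pattern

The verb of the embedded clause introduced by "that" is "painted"; its direct object is the NP "some steady pattern".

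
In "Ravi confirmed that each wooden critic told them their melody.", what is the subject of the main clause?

Ravi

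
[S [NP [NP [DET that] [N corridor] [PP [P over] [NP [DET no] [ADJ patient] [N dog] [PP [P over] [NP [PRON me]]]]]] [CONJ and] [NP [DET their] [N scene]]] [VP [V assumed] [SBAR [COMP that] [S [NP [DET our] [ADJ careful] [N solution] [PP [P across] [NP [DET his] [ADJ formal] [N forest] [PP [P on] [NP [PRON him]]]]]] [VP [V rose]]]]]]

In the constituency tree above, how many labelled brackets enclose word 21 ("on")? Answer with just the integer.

9

The word sits inside P, which is inside PP, inside NP, inside PP, inside NP, inside S, inside SBAR, inside VP, inside S — 9 brackets in all.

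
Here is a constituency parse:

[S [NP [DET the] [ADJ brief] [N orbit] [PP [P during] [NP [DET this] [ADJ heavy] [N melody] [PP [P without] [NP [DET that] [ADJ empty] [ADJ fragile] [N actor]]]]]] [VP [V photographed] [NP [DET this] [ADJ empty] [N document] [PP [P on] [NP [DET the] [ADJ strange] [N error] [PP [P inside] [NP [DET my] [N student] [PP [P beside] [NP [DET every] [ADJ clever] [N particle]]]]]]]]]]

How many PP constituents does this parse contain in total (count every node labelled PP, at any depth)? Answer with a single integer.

5

The PP constituents are: [PP during this heavy melody without that empty fragile actor]; [PP without that empty fragile actor]; [PP on the strange error inside my student beside every clever particle]; [PP inside my student beside every clever particle]; [PP beside every clever particle]. Total: 5.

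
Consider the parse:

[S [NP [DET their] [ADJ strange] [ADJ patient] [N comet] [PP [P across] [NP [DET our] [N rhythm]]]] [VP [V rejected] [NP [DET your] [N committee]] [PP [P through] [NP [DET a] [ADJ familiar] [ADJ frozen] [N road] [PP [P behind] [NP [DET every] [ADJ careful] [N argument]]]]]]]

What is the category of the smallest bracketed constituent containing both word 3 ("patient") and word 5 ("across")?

NP

Word 3 lies under S → NP → ADJ; word 5 lies under S → NP → PP → P. The lowest shared node is the NP.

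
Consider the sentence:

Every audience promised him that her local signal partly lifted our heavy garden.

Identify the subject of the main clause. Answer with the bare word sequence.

every audience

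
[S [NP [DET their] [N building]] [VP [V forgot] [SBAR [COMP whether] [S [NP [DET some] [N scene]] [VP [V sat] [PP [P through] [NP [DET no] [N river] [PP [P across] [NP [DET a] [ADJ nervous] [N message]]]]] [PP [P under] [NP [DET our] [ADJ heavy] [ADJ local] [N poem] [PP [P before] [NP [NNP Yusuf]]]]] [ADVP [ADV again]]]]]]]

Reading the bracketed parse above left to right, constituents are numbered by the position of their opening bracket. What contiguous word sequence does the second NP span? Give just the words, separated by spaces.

some scene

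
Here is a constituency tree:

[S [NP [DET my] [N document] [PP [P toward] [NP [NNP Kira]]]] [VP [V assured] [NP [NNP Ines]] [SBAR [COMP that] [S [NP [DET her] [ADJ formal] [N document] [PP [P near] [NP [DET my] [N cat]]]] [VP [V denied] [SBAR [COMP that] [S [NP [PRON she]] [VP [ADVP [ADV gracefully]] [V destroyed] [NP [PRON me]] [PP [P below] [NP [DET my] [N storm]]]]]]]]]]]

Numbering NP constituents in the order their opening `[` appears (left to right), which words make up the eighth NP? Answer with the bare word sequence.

my storm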